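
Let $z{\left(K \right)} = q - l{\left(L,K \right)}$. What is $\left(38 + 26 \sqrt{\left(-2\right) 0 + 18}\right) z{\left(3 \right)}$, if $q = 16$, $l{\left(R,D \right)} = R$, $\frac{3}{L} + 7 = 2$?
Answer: $\frac{3154}{5} + \frac{6474 \sqrt{2}}{5} \approx 2461.9$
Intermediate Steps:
$L = - \frac{3}{5}$ ($L = \frac{3}{-7 + 2} = \frac{3}{-5} = 3 \left(- \frac{1}{5}\right) = - \frac{3}{5} \approx -0.6$)
$z{\left(K \right)} = \frac{83}{5}$ ($z{\left(K \right)} = 16 - - \frac{3}{5} = 16 + \frac{3}{5} = \frac{83}{5}$)
$\left(38 + 26 \sqrt{\left(-2\right) 0 + 18}\right) z{\left(3 \right)} = \left(38 + 26 \sqrt{\left(-2\right) 0 + 18}\right) \frac{83}{5} = \left(38 + 26 \sqrt{0 + 18}\right) \frac{83}{5} = \left(38 + 26 \sqrt{18}\right) \frac{83}{5} = \left(38 + 26 \cdot 3 \sqrt{2}\right) \frac{83}{5} = \left(38 + 78 \sqrt{2}\right) \frac{83}{5} = \frac{3154}{5} + \frac{6474 \sqrt{2}}{5}$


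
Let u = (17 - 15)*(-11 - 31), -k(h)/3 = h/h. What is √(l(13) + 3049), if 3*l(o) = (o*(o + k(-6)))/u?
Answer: √5377526/42 ≈ 55.213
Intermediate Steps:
k(h) = -3 (k(h) = -3*h/h = -3*1 = -3)
u = -84 (u = 2*(-42) = -84)
l(o) = -o*(-3 + o)/252 (l(o) = ((o*(o - 3))/(-84))/3 = ((o*(-3 + o))*(-1/84))/3 = (-o*(-3 + o)/84)/3 = -o*(-3 + o)/252)
√(l(13) + 3049) = √((1/252)*13*(3 - 1*13) + 3049) = √((1/252)*13*(3 - 13) + 3049) = √((1/252)*13*(-10) + 3049) = √(-65/126 + 3049) = √(384109/126) = √5377526/42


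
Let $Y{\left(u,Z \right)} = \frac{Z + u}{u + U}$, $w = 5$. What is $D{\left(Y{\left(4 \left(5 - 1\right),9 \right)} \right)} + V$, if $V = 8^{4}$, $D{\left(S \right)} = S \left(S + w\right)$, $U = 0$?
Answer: $\frac{1051201}{256} \approx 4106.3$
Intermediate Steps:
$Y{\left(u,Z \right)} = \frac{Z + u}{u}$ ($Y{\left(u,Z \right)} = \frac{Z + u}{u + 0} = \frac{Z + u}{u}$)
$D{\left(S \right)} = S \left(5 + S\right)$ ($D{\left(S \right)} = S \left(S + 5\right) = S \left(5 + S\right)$)
$V = 4096$
$D{\left(Y{\left(4 \left(5 - 1\right),9 \right)} \right)} + V = \frac{9 + 4 \left(5 - 1\right)}{4 \left(5 - 1\right)} \left(5 + \frac{9 + 4 \left(5 - 1\right)}{4 \left(5 - 1\right)}\right) + 4096 = \frac{9 + 4 \cdot 4}{4 \cdot 4} \left(5 + \frac{9 + 4 \cdot 4}{4 \cdot 4}\right) + 4096 = \frac{9 + 16}{16} \left(5 + \frac{9 + 16}{16}\right) + 4096 = \frac{1}{16} \cdot 25 \left(5 + \frac{1}{16} \cdot 25\right) + 4096 = \frac{25 \left(5 + \frac{25}{16}\right)}{16} + 4096 = \frac{25}{16} \cdot \frac{105}{16} + 4096 = \frac{2625}{256} + 4096 = \frac{1051201}{256}$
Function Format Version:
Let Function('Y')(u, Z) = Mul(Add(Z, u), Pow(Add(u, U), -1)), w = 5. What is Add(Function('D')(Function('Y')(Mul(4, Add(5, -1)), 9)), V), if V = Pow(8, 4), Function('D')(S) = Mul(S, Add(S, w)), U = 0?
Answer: Rational(1051201, 256) ≈ 4106.3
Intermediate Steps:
Function('Y')(u, Z) = Mul(Pow(u, -1), Add(Z, u)) (Function('Y')(u, Z) = Mul(Add(Z, u), Pow(Add(u, 0), -1)) = Mul(Add(Z, u), Pow(u, -1)) = Mul(Pow(u, -1), Add(Z, u)))
Function('D')(S) = Mul(S, Add(5, S)) (Function('D')(S) = Mul(S, Add(S, 5)) = Mul(S, Add(5, S)))
V = 4096
Add(Function('D')(Function('Y')(Mul(4, Add(5, -1)), 9)), V) = Add(Mul(Mul(Pow(Mul(4, Add(5, -1)), -1), Add(9, Mul(4, Add(5, -1)))), Add(5, Mul(Pow(Mul(4, Add(5, -1)), -1), Add(9, Mul(4, Add(5, -1)))))), 4096) = Add(Mul(Mul(Pow(Mul(4, 4), -1), Add(9, Mul(4, 4))), Add(5, Mul(Pow(Mul(4, 4), -1), Add(9, Mul(4, 4))))), 4096) = Add(Mul(Mul(Pow(16, -1), Add(9, 16)), Add(5, Mul(Pow(16, -1), Add(9, 16)))), 4096) = Add(Mul(Mul(Rational(1, 16), 25), Add(5, Mul(Rational(1, 16), 25))), 4096) = Add(Mul(Rational(25, 16), Add(5, Rational(25, 16))), 4096) = Add(Mul(Rational(25, 16), Rational(105, 16)), 4096) = Add(Rational(2625, 256), 4096) = Rational(1051201, 256)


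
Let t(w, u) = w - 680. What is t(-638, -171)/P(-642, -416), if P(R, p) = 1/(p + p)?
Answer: 1096576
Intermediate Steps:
t(w, u) = -680 + w
P(R, p) = 1/(2*p)
t(-638, -171)/P(-642, -416) = (-680 - 638)/(((½)/(-416))) = -1318/((½)*(-1/416)) = -1318/(-1/832) = -1318*(-832) = 1096576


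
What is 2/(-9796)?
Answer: -1/4898 ≈ -0.00020417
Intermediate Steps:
2/(-9796) = 2*(-1/9796) = -1/4898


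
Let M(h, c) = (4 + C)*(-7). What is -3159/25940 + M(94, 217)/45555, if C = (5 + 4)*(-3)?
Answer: -27946381/236339340 ≈ -0.11825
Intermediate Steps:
C = -27 (C = 9*(-3) = -27)
M(h, c) = 161 (M(h, c) = (4 - 27)*(-7) = -23*(-7) = 161)
-3159/25940 + M(94, 217)/45555 = -3159/25940 + 161/45555 = -27946381/236339340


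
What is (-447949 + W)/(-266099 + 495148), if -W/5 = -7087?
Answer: -412514/229049 ≈ -1.8010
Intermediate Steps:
W = 35435 (W = -5*(-7087) = 35435)
(-447949 + W)/(-266099 + 495148) = (-447949 + 35435)/(-266099 + 495148) = -412514/229049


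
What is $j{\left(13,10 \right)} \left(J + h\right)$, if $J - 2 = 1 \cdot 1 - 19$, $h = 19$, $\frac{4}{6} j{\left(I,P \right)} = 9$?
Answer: $\frac{81}{2} \approx 40.5$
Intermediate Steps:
$j{\left(I,P \right)} = \frac{27}{2}$ ($j{\left(I,P \right)} = \frac{3}{2} \cdot 9 = \frac{27}{2}$)
$J = -16$ ($J = 2 + \left(1 \cdot 1 - 19\right) = 2 + \left(1 - 19\right) = 2 - 18 = -16$)
$j{\left(13,10 \right)} \left(J + h\right) = \frac{27 \left(-16 + 19\right)}{2} = \frac{27}{2} \cdot 3 = \frac{81}{2}$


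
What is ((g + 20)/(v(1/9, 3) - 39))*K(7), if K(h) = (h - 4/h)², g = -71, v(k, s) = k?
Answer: 37179/686 ≈ 54.197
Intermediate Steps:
((g + 20)/(v(1/9, 3) - 39))*K(7) = ((-71 + 20)/(1/9 - 39))*((-4 + 7²)²/7²) = (-51/(⅑ - 39))*((-4 + 49)²/49) = (-51/(-350/9))*((1/49)*45²) = (-51*(-9/350))*((1/49)*2025) = (459/350)*(2025/49) = 37179/686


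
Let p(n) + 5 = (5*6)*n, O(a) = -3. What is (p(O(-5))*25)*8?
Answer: -19000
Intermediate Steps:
p(n) = -5 + 30*n (p(n) = -5 + (5*6)*n = -5 + 30*n)
(p(O(-5))*25)*8 = ((-5 + 30*(-3))*25)*8 = ((-5 - 90)*25)*8 = -95*25*8 = -2375*8 = -19000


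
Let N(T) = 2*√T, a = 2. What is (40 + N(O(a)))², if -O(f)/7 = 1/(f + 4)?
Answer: (120 + I*√42)²/9 ≈ 1595.3 + 172.82*I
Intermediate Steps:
O(f) = -7/(4 + f) (O(f) = -7/(f + 4) = -7/(4 + f))
(40 + N(O(a)))² = (40 + 2*√(-7/(4 + 2)))² = (40 + 2*√(-7/6))² = (40 + 2*(I*√42/6))² = (40 + I*√42/3)²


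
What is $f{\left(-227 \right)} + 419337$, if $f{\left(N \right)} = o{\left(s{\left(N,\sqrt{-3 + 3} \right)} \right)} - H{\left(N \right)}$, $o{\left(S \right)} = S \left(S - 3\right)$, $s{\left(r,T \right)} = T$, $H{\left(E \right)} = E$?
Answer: $419564$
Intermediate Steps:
$o{\left(S \right)} = S \left(-3 + S\right)$
$f{\left(N \right)} = - N$ ($f{\left(N \right)} = \sqrt{-3 + 3} \left(-3 + \sqrt{-3 + 3}\right) - N = \sqrt{0} \left(-3 + \sqrt{0}\right) - N = 0 \left(-3 + 0\right) - N = 0 \left(-3\right) - N = 0 - N = - N$)
$f{\left(-227 \right)} + 419337 = \left(-1\right) \left(-227\right) + 419337 = 227 + 419337 = 419564$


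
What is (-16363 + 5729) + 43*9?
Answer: -10247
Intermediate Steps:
(-16363 + 5729) + 43*9 = -10634 + 387 = -10247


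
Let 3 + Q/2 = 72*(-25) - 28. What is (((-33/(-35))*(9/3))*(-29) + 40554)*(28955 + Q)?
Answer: 35828015067/35 ≈ 1.0237e+9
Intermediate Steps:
Q = -3662 (Q = -6 + 2*(72*(-25) - 28) = -6 + 2*(-1800 - 28) = -6 + 2*(-1828) = -6 - 3656 = -3662)
(((-33/(-35))*(9/3))*(-29) + 40554)*(28955 + Q) = (((-33/(-35))*(9/3))*(-29) + 40554)*(28955 - 3662) = (((-33*(-1/35))*(9*(⅓)))*(-29) + 40554)*25293 = (((33/35)*3)*(-29) + 40554)*25293 = ((99/35)*(-29) + 40554)*25293 = (-2871/35 + 40554)*25293 = (1416519/35)*25293 = 35828015067/35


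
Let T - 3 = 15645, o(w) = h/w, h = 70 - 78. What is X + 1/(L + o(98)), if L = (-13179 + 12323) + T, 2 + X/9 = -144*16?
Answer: -15042582167/724804 ≈ -20754.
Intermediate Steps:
h = -8
o(w) = -8/w
T = 15648 (T = 3 + 15645 = 15648)
X = -20754 (X = -18 + 9*(-144*16) = -18 + 9*(-2304) = -18 - 20736 = -20754)
L = 14792 (L = (-13179 + 12323) + 15648 = -856 + 15648 = 14792)
X + 1/(L + o(98)) = -20754 + 1/(14792 - 8/98) = -20754 + 1/(14792 - 8*1/98) = -20754 + 1/(14792 - 4/49) = -20754 + 1/(724804/49) = -20754 + 49/724804 = -15042582167/724804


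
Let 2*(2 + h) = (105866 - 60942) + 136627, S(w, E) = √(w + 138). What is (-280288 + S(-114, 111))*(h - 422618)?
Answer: 93012031216 - 663689*√6 ≈ 9.3010e+10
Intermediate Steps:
S(w, E) = √(138 + w)
h = 181547/2 (h = -2 + ((105866 - 60942) + 136627)/2 = -2 + (44924 + 136627)/2 = -2 + (½)*181551 = -2 + 181551/2 = 181547/2 ≈ 90774.)
(-280288 + S(-114, 111))*(h - 422618) = (-280288 + √(138 - 114))*(181547/2 - 422618) = (-280288 + √24)*(-663689/2) = (-280288 + 2*√6)*(-663689/2) = 93012031216 - 663689*√6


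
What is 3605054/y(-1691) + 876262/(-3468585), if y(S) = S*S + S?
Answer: 1000026344761/991248752715 ≈ 1.0089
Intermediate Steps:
y(S) = S + S**2 (y(S) = S**2 + S = S + S**2)
3605054/y(-1691) + 876262/(-3468585) = 3605054/((-1691*(1 - 1691))) + 876262/(-3468585) = 3605054/((-1691*(-1690))) + 876262*(-1/3468585) = 3605054/2857790 - 876262/3468585 = 3605054*(1/2857790) - 876262/3468585 = 1802527/1428895 - 876262/3468585 = 1000026344761/991248752715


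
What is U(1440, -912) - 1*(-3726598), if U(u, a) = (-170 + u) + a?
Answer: 3726956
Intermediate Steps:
U(u, a) = -170 + a + u
U(1440, -912) - 1*(-3726598) = (-170 - 912 + 1440) - 1*(-3726598) = 358 + 3726598 = 3726956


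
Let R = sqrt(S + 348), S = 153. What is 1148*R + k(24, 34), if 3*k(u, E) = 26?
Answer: 26/3 + 1148*sqrt(501) ≈ 25704.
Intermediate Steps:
k(u, E) = 26/3 (k(u, E) = (1/3)*26 = 26/3)
R = sqrt(501) (R = sqrt(153 + 348) = sqrt(501) ≈ 22.383)
1148*R + k(24, 34) = 1148*sqrt(501) + 26/3 = 26/3 + 1148*sqrt(501)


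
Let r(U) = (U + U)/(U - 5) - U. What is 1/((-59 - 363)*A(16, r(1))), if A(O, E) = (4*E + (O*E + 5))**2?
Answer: -1/263750 ≈ -3.7915e-6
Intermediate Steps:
r(U) = -U + 2*U/(-5 + U) (r(U) = (2*U)/(-5 + U) - U = 2*U/(-5 + U) - U = -U + 2*U/(-5 + U))
A(O, E) = (5 + 4*E + E*O)**2 (A(O, E) = (4*E + (E*O + 5))**2 = (4*E + (5 + E*O))**2 = (5 + 4*E + E*O)**2)
1/((-59 - 363)*A(16, r(1))) = 1/((-59 - 363)*((5 + 4*(1*(7 - 1*1)/(-5 + 1)) + (1*(7 - 1*1)/(-5 + 1))*16)**2)) = 1/((-422)*((5 + 4*(1*(7 - 1)/(-4)) + (1*(7 - 1)/(-4))*16)**2)) = -1/(422*(5 + 4*(1*(-1/4)*6) + (1*(-1/4)*6)*16)**2) = -1/(422*(5 + 4*(-3/2) - 3/2*16)**2) = -1/(422*(5 - 6 - 24)**2) = -1/(422*((-25)**2)) = -1/422/625 = -1/422*1/625 = -1/263750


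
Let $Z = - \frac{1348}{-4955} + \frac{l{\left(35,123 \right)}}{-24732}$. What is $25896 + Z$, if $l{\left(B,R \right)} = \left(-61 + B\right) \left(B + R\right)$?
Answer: $\frac{793383089909}{30636765} \approx 25896.0$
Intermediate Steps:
$Z = \frac{13423469}{30636765}$ ($Z = - \frac{1348}{-4955} + \frac{35^{2} - 2135 - 7503 + 35 \cdot 123}{-24732} = \left(-1348\right) \left(- \frac{1}{4955}\right) + \left(1225 - 2135 - 7503 + 4305\right) \left(- \frac{1}{24732}\right) = \frac{1348}{4955} - - \frac{1027}{6183} = \frac{1348}{4955} + \frac{1027}{6183} = \frac{13423469}{30636765} \approx 0.43815$)
$25896 + Z = 25896 + \frac{13423469}{30636765} = \frac{793383089909}{30636765}$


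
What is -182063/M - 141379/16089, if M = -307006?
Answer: -5782141381/705631362 ≈ -8.1943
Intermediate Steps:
-182063/M - 141379/16089 = -182063/(-307006) - 141379/16089 = -182063*(-1/307006) - 141379*1/16089 = 26009/43858 - 141379/16089 = -5782141381/705631362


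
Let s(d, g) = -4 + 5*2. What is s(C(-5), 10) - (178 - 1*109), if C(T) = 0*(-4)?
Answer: -63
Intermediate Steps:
C(T) = 0
s(d, g) = 6 (s(d, g) = -4 + 10 = 6)
s(C(-5), 10) - (178 - 1*109) = 6 - (178 - 1*109) = 6 - (178 - 109) = 6 - 1*69 = 6 - 69 = -63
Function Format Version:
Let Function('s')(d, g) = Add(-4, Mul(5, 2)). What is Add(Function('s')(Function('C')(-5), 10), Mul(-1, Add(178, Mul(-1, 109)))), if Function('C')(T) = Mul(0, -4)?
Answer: -63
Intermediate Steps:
Function('C')(T) = 0
Function('s')(d, g) = 6 (Function('s')(d, g) = Add(-4, 10) = 6)
Add(Function('s')(Function('C')(-5), 10), Mul(-1, Add(178, Mul(-1, 109)))) = Add(6, Mul(-1, Add(178, Mul(-1, 109)))) = Add(6, Mul(-1, Add(178, -109))) = Add(6, Mul(-1, 69)) = Add(6, -69) = -63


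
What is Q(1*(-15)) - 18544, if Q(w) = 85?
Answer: -18459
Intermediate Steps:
Q(1*(-15)) - 18544 = 85 - 18544 = -18459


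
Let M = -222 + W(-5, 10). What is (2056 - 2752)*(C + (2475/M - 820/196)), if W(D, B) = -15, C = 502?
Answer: -1313088912/3871 ≈ -3.3921e+5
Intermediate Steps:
M = -237 (M = -222 - 15 = -237)
(2056 - 2752)*(C + (2475/M - 820/196)) = (2056 - 2752)*(502 + (2475/(-237) - 820/196)) = -696*(502 + (2475*(-1/237) - 820*1/196)) = -696*(502 + (-825/79 - 205/49)) = -696*(502 - 56620/3871) = -696*1886622/3871 = -1313088912/3871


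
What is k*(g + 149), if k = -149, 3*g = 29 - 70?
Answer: -60494/3 ≈ -20165.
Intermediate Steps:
g = -41/3 (g = (29 - 70)/3 = (⅓)*(-41) = -41/3 ≈ -13.667)
k*(g + 149) = -149*(-41/3 + 149) = -149*406/3 = -60494/3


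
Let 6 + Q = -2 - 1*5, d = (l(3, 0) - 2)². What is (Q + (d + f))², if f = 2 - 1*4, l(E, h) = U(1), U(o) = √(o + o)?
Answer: 113 + 72*√2 ≈ 214.82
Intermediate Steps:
U(o) = √2*√o (U(o) = √(2*o) = √2*√o)
l(E, h) = √2 (l(E, h) = √2*√1 = √2*1 = √2)
d = (-2 + √2)² (d = (√2 - 2)² = (-2 + √2)² ≈ 0.34315)
f = -2 (f = 2 - 4 = -2)
Q = -13 (Q = -6 + (-2 - 1*5) = -6 + (-2 - 5) = -6 - 7 = -13)
(Q + (d + f))² = (-13 + ((2 - √2)² - 2))² = (-13 + (-2 + (2 - √2)²))² = (-15 + (2 - √2)²)²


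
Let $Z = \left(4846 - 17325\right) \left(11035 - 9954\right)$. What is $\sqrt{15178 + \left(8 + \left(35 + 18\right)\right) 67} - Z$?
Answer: $13489799 + \sqrt{19265} \approx 1.349 \cdot 10^{7}$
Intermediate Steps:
$Z = -13489799$ ($Z = \left(-12479\right) 1081 = -13489799$)
$\sqrt{15178 + \left(8 + \left(35 + 18\right)\right) 67} - Z = \sqrt{15178 + \left(8 + \left(35 + 18\right)\right) 67} - -13489799 = \sqrt{15178 + \left(8 + 53\right) 67} + 13489799 = \sqrt{15178 + 61 \cdot 67} + 13489799 = \sqrt{15178 + 4087} + 13489799 = \sqrt{19265} + 13489799 = 13489799 + \sqrt{19265}$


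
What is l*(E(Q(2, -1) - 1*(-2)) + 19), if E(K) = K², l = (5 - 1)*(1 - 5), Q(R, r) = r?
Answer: -320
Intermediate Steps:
l = -16 (l = 4*(-4) = -16)
l*(E(Q(2, -1) - 1*(-2)) + 19) = -16*((-1 - 1*(-2))² + 19) = -16*((-1 + 2)² + 19) = -16*(1² + 19) = -16*(1 + 19) = -16*20 = -320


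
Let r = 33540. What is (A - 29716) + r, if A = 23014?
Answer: 26838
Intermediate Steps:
(A - 29716) + r = (23014 - 29716) + 33540 = -6702 + 33540 = 26838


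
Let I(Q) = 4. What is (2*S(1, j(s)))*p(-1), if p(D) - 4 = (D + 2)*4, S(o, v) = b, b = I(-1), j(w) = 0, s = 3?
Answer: 64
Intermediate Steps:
b = 4
S(o, v) = 4
p(D) = 12 + 4*D (p(D) = 4 + (D + 2)*4 = 4 + (2 + D)*4 = 4 + (8 + 4*D) = 12 + 4*D)
(2*S(1, j(s)))*p(-1) = (2*4)*(12 + 4*(-1)) = 8*(12 - 4) = 8*8 = 64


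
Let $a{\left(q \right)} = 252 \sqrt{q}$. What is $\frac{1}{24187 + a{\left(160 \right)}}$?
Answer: $\frac{24187}{574850329} - \frac{1008 \sqrt{10}}{574850329} \approx 3.653 \cdot 10^{-5}$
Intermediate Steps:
$\frac{1}{24187 + a{\left(160 \right)}} = \frac{1}{24187 + 252 \sqrt{160}} = \frac{1}{24187 + 252 \cdot 4 \sqrt{10}} = \frac{1}{24187 + 1008 \sqrt{10}}$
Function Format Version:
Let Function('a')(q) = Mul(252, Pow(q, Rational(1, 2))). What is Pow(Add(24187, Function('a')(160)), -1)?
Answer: Add(Rational(24187, 574850329), Mul(Rational(-1008, 574850329), Pow(10, Rational(1, 2)))) ≈ 3.6530e-5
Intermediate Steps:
Pow(Add(24187, Function('a')(160)), -1) = Pow(Add(24187, Mul(252, Pow(160, Rational(1, 2)))), -1) = Pow(Add(24187, Mul(252, Mul(4, Pow(10, Rational(1, 2))))), -1) = Pow(Add(24187, Mul(1008, Pow(10, Rational(1, 2)))), -1)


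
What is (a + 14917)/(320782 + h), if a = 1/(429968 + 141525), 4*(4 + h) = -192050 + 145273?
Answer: 34099844328/706556798155 ≈ 0.048262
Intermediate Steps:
h = -46793/4 (h = -4 + (-192050 + 145273)/4 = -4 + (¼)*(-46777) = -4 - 46777/4 = -46793/4 ≈ -11698.)
a = 1/571493 ≈ 1.7498e-6
(a + 14917)/(320782 + h) = (1/571493 + 14917)/(320782 - 46793/4) = 8524961082/(571493*(1236335/4)) = (8524961082/571493)*(4/1236335) = 34099844328/706556798155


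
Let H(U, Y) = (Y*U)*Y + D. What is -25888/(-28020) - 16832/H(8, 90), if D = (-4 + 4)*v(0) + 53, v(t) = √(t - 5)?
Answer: 301820456/454295265 ≈ 0.66437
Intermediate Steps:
v(t) = √(-5 + t)
D = 53 (D = (-4 + 4)*√(-5 + 0) + 53 = 0*√(-5) + 53 = 0*(I*√5) + 53 = 0 + 53 = 53)
H(U, Y) = 53 + U*Y² (H(U, Y) = (Y*U)*Y + 53 = (U*Y)*Y + 53 = U*Y² + 53 = 53 + U*Y²)
-25888/(-28020) - 16832/H(8, 90) = -25888/(-28020) - 16832/(53 + 8*90²) = -25888*(-1/28020) - 16832/(53 + 8*8100) = 6472/7005 - 16832/(53 + 64800) = 6472/7005 - 16832/64853 = 301820456/454295265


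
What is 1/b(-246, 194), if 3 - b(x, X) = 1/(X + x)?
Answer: 52/157 ≈ 0.33121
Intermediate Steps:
b(x, X) = 3 - 1/(X + x)
1/b(-246, 194) = 1/((-1 + 3*194 + 3*(-246))/(194 - 246)) = 1/((-1 + 582 - 738)/(-52)) = 1/(-1/52*(-157)) = 1/(157/52) = 52/157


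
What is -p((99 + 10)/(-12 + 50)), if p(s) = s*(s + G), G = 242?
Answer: -1014245/1444 ≈ -702.39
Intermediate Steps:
p(s) = s*(242 + s) (p(s) = s*(s + 242) = s*(242 + s))
-p((99 + 10)/(-12 + 50)) = -(99 + 10)/(-12 + 50)*(242 + (99 + 10)/(-12 + 50)) = -109/38*(242 + 109/38) = -109*(1/38)*(242 + 109*(1/38)) = -109*(242 + 109/38)/38 = -109*9305/(38*38) = -1*1014245/1444 = -1014245/1444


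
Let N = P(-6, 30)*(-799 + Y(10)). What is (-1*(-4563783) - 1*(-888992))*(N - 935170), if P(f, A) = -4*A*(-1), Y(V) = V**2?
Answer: -5556650363750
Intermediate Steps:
P(f, A) = 4*A
N = -83880 (N = (4*30)*(-799 + 10**2) = 120*(-799 + 100) = 120*(-699) = -83880)
(-1*(-4563783) - 1*(-888992))*(N - 935170) = (-1*(-4563783) - 1*(-888992))*(-83880 - 935170) = (4563783 + 888992)*(-1019050) = 5452775*(-1019050) = -5556650363750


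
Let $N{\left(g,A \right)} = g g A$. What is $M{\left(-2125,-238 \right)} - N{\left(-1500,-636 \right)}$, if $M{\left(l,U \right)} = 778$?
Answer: $1431000778$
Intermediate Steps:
$N{\left(g,A \right)} = A g^{2}$ ($N{\left(g,A \right)} = g A g = A g^{2}$)
$M{\left(-2125,-238 \right)} - N{\left(-1500,-636 \right)} = 778 - - 636 \left(-1500\right)^{2} = 778 - \left(-636\right) 2250000 = 778 - -1431000000 = 778 + 1431000000 = 1431000778$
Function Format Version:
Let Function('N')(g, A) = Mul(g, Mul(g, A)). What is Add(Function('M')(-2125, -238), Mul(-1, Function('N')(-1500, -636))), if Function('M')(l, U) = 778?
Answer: 1431000778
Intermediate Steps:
Function('N')(g, A) = Mul(A, Pow(g, 2)) (Function('N')(g, A) = Mul(g, Mul(A, g)) = Mul(A, Pow(g, 2)))
Add(Function('M')(-2125, -238), Mul(-1, Function('N')(-1500, -636))) = Add(778, Mul(-1, Mul(-636, Pow(-1500, 2)))) = Add(778, Mul(-1, Mul(-636, 2250000))) = Add(778, Mul(-1, -1431000000)) = Add(778, 1431000000) = 1431000778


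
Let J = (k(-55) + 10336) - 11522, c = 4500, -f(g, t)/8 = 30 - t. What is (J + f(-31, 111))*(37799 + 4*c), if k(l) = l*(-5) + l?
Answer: -17744082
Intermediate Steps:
f(g, t) = -240 + 8*t (f(g, t) = -8*(30 - t) = -240 + 8*t)
k(l) = -4*l (k(l) = -5*l + l = -4*l)
J = -966 (J = (-4*(-55) + 10336) - 11522 = (220 + 10336) - 11522 = 10556 - 11522 = -966)
(J + f(-31, 111))*(37799 + 4*c) = (-966 + (-240 + 8*111))*(37799 + 4*4500) = (-966 + (-240 + 888))*(37799 + 18000) = (-966 + 648)*55799 = -318*55799 = -17744082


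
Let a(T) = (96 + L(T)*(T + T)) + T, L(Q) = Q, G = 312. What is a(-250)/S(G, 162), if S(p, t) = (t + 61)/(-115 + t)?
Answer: 5867762/223 ≈ 26313.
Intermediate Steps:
S(p, t) = (61 + t)/(-115 + t)
a(T) = 96 + T + 2*T**2 (a(T) = (96 + T*(T + T)) + T = (96 + T*(2*T)) + T = (96 + 2*T**2) + T = 96 + T + 2*T**2)
a(-250)/S(G, 162) = (96 - 250 + 2*(-250)**2)/(((61 + 162)/(-115 + 162))) = (96 - 250 + 2*62500)/((223/47)) = (96 - 250 + 125000)/(((1/47)*223)) = 124846/(223/47) = 124846*(47/223) = 5867762/223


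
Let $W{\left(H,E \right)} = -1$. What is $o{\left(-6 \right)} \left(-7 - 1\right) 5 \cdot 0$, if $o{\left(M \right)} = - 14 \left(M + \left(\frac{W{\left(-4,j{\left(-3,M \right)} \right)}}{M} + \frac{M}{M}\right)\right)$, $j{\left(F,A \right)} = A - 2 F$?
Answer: $0$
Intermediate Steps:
$o{\left(M \right)} = -14 - 14 M + \frac{14}{M}$ ($o{\left(M \right)} = - 14 \left(M - \left(\frac{1}{M} - \frac{M}{M}\right)\right) = - 14 \left(M + \left(- \frac{1}{M} + 1\right)\right) = - 14 \left(M + \left(1 - \frac{1}{M}\right)\right) = - 14 \left(1 + M - \frac{1}{M}\right) = -14 - 14 M + \frac{14}{M}$)
$o{\left(-6 \right)} \left(-7 - 1\right) 5 \cdot 0 = \left(-14 - -84 + \frac{14}{-6}\right) \left(-7 - 1\right) 5 \cdot 0 = \left(-14 + 84 + 14 \left(- \frac{1}{6}\right)\right) \left(\left(-8\right) 5\right) 0 = \left(-14 + 84 - \frac{7}{3}\right) \left(-40\right) 0 = \frac{203}{3} \left(-40\right) 0 = \left(- \frac{8120}{3}\right) 0 = 0$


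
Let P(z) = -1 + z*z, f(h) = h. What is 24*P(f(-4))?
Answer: 360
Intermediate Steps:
P(z) = -1 + z**2
24*P(f(-4)) = 24*(-1 + (-4)**2) = 24*(-1 + 16) = 24*15 = 360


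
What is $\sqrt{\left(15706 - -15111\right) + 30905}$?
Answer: $9 \sqrt{762} \approx 248.44$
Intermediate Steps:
$\sqrt{\left(15706 - -15111\right) + 30905} = \sqrt{\left(15706 + 15111\right) + 30905} = \sqrt{30817 + 30905} = \sqrt{61722} = 9 \sqrt{762}$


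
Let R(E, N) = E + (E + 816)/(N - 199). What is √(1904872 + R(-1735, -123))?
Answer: √197325152626/322 ≈ 1379.5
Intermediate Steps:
R(E, N) = E + (816 + E)/(-199 + N)
√(1904872 + R(-1735, -123)) = √(1904872 + (816 - 198*(-1735) - 1735*(-123))/(-199 - 123)) = √(1904872 + (816 + 343530 + 213405)/(-322)) = √(1904872 - 1/322*557751) = √(1904872 - 557751/322) = √(612811033/322) = √197325152626/322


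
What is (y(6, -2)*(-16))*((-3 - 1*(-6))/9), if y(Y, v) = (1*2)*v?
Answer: 64/3 ≈ 21.333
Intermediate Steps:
y(Y, v) = 2*v
(y(6, -2)*(-16))*((-3 - 1*(-6))/9) = ((2*(-2))*(-16))*((-3 - 1*(-6))/9) = (-4*(-16))*((-3 + 6)*(1/9)) = 64*(3*(1/9)) = 64*(1/3) = 64/3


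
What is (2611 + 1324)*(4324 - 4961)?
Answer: -2506595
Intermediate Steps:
(2611 + 1324)*(4324 - 4961) = 3935*(-637) = -2506595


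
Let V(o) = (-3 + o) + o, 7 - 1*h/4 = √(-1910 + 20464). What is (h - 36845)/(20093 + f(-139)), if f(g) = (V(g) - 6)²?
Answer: -36817/102462 - 2*√18554/51231 ≈ -0.36464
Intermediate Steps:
h = 28 - 4*√18554 (h = 28 - 4*√(-1910 + 20464) = 28 - 4*√18554 ≈ -516.85)
V(o) = -3 + 2*o
f(g) = (-9 + 2*g)² (f(g) = ((-3 + 2*g) - 6)² = (-9 + 2*g)²)
(h - 36845)/(20093 + f(-139)) = ((28 - 4*√18554) - 36845)/(20093 + (-9 + 2*(-139))²) = (-36817 - 4*√18554)/(20093 + (-9 - 278)²) = (-36817 - 4*√18554)/(20093 + (-287)²) = (-36817 - 4*√18554)/(20093 + 82369) = (-36817 - 4*√18554)/102462 = (-36817 - 4*√18554)*(1/102462) = -36817/102462 - 2*√18554/51231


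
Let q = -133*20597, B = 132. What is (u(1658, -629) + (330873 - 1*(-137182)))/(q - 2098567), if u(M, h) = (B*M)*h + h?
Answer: 68596499/2418984 ≈ 28.358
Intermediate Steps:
q = -2739401
u(M, h) = h + 132*M*h (u(M, h) = (132*M)*h + h = 132*M*h + h = h + 132*M*h)
(u(1658, -629) + (330873 - 1*(-137182)))/(q - 2098567) = (-629*(1 + 132*1658) + (330873 - 1*(-137182)))/(-2739401 - 2098567) = (-629*(1 + 218856) + (330873 + 137182))/(-4837968) = (-629*218857 + 468055)*(-1/4837968) = (-137661053 + 468055)*(-1/4837968) = -137192998*(-1/4837968) = 68596499/2418984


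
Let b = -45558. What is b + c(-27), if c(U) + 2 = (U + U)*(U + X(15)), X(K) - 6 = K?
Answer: -45236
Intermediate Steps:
X(K) = 6 + K
c(U) = -2 + 2*U*(21 + U) (c(U) = -2 + (U + U)*(U + (6 + 15)) = -2 + (2*U)*(U + 21) = -2 + (2*U)*(21 + U) = -2 + 2*U*(21 + U))
b + c(-27) = -45558 + (-2 + 2*(-27)**2 + 42*(-27)) = -45558 + (-2 + 2*729 - 1134) = -45558 + (-2 + 1458 - 1134) = -45558 + 322 = -45236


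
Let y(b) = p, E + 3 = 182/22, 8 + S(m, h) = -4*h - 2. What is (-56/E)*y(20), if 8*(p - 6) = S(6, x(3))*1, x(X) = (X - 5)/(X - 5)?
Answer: -1309/29 ≈ -45.138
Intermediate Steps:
x(X) = 1 (x(X) = (-5 + X)/(-5 + X) = 1)
S(m, h) = -10 - 4*h (S(m, h) = -8 + (-4*h - 2) = -8 + (-2 - 4*h) = -10 - 4*h)
p = 17/4 (p = 6 + ((-10 - 4*1)*1)/8 = 6 + ((-10 - 4)*1)/8 = 6 + (-14*1)/8 = 6 + (1/8)*(-14) = 6 - 7/4 = 17/4 ≈ 4.2500)
E = 58/11 (E = -3 + 182/22 = -3 + 182*(1/22) = -3 + 91/11 = 58/11 ≈ 5.2727)
y(b) = 17/4
(-56/E)*y(20) = -56/58/11*(17/4) = -56*11/58*(17/4) = -308/29*17/4 = -1309/29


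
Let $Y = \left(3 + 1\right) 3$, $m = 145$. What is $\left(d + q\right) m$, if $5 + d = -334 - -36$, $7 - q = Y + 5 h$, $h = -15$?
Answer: $-33785$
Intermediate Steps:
$Y = 12$ ($Y = 4 \cdot 3 = 12$)
$q = 70$ ($q = 7 - \left(12 + 5 \left(-15\right)\right) = 7 - \left(12 - 75\right) = 7 - -63 = 7 + 63 = 70$)
$d = -303$ ($d = -5 - 298 = -303$)
$\left(d + q\right) m = \left(-303 + 70\right) 145 = \left(-233\right) 145 = -33785$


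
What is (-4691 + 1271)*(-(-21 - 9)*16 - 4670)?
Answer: 14329800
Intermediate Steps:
(-4691 + 1271)*(-(-21 - 9)*16 - 4670) = -3420*(-(-30)*16 - 4670) = -3420*(-1*(-480) - 4670) = -3420*(480 - 4670) = -3420*(-4190) = 14329800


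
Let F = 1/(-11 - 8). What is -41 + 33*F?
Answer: -812/19 ≈ -42.737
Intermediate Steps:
F = -1/19 (F = 1/(-19) = -1/19 ≈ -0.052632)
-41 + 33*F = -41 + 33*(-1/19) = -41 - 33/19 = -812/19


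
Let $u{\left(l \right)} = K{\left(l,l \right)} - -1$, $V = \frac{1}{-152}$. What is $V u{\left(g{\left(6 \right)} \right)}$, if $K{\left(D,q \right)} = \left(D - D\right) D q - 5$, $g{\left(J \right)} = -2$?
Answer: $\frac{1}{38} \approx 0.026316$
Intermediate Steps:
$V = - \frac{1}{152} \approx -0.0065789$
$K{\left(D,q \right)} = -5$ ($K{\left(D,q \right)} = 0 D q - 5 = 0 q - 5 = 0 - 5 = -5$)
$u{\left(l \right)} = -4$ ($u{\left(l \right)} = -5 - -1 = -5 + 1 = -4$)
$V u{\left(g{\left(6 \right)} \right)} = \left(- \frac{1}{152}\right) \left(-4\right) = \frac{1}{38}$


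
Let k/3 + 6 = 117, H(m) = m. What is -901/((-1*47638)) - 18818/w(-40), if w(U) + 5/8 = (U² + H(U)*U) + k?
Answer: -7146153713/1346202242 ≈ -5.3084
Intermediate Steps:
k = 333 (k = -18 + 3*117 = -18 + 351 = 333)
w(U) = 2659/8 + 2*U² (w(U) = -5/8 + ((U² + U*U) + 333) = -5/8 + ((U² + U²) + 333) = -5/8 + (2*U² + 333) = -5/8 + (333 + 2*U²) = 2659/8 + 2*U²)
-901/((-1*47638)) - 18818/w(-40) = -901/((-1*47638)) - 18818/(2659/8 + 2*(-40)²) = -901/(-47638) - 18818/(2659/8 + 2*1600) = -901*(-1/47638) - 18818/(2659/8 + 3200) = 901/47638 - 18818/28259/8 = 901/47638 - 18818*8/28259 = 901/47638 - 150544/28259 = -7146153713/1346202242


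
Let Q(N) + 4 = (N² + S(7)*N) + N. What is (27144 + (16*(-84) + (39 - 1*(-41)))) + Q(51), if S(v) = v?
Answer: 28885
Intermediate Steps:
Q(N) = -4 + N² + 8*N (Q(N) = -4 + ((N² + 7*N) + N) = -4 + (N² + 8*N) = -4 + N² + 8*N)
(27144 + (16*(-84) + (39 - 1*(-41)))) + Q(51) = (27144 + (16*(-84) + (39 - 1*(-41)))) + (-4 + 51² + 8*51) = (27144 + (-1344 + (39 + 41))) + (-4 + 2601 + 408) = (27144 + (-1344 + 80)) + 3005 = (27144 - 1264) + 3005 = 25880 + 3005 = 28885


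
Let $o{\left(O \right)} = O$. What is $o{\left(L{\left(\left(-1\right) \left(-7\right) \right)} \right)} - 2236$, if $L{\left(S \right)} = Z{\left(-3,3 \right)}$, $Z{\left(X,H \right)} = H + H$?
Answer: $-2230$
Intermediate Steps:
$Z{\left(X,H \right)} = 2 H$
$L{\left(S \right)} = 6$ ($L{\left(S \right)} = 2 \cdot 3 = 6$)
$o{\left(L{\left(\left(-1\right) \left(-7\right) \right)} \right)} - 2236 = 6 - 2236 = -2230$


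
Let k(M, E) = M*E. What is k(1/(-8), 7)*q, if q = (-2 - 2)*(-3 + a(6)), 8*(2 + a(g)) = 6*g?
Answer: -7/4 ≈ -1.7500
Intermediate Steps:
a(g) = -2 + 3*g/4 (a(g) = -2 + (6*g)/8 = -2 + 3*g/4)
k(M, E) = E*M
q = 2 (q = (-2 - 2)*(-3 + (-2 + (¾)*6)) = -4*(-3 + (-2 + 9/2)) = -4*(-3 + 5/2) = -4*(-½) = 2)
k(1/(-8), 7)*q = (7*(1/(-8)))*2 = (7*(1*(-⅛)))*2 = (7*(-⅛))*2 = -7/8*2 = -7/4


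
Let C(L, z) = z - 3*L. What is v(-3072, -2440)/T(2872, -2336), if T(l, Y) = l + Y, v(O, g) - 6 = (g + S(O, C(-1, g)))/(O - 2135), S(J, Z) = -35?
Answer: 33717/2790952 ≈ 0.012081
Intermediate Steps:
v(O, g) = 6 + (-35 + g)/(-2135 + O) (v(O, g) = 6 + (g - 35)/(O - 2135) = 6 + (-35 + g)/(-2135 + O))
T(l, Y) = Y + l
v(-3072, -2440)/T(2872, -2336) = ((-12845 - 2440 + 6*(-3072))/(-2135 - 3072))/(-2336 + 2872) = ((-12845 - 2440 - 18432)/(-5207))/536 = -1/5207*(-33717)*(1/536) = (33717/5207)*(1/536) = 33717/2790952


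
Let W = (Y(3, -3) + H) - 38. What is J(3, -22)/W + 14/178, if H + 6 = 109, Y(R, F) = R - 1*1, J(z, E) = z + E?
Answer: -1222/5963 ≈ -0.20493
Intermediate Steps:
J(z, E) = E + z
Y(R, F) = -1 + R (Y(R, F) = R - 1 = -1 + R)
H = 103 (H = -6 + 109 = 103)
W = 67 (W = ((-1 + 3) + 103) - 38 = (2 + 103) - 38 = 105 - 38 = 67)
J(3, -22)/W + 14/178 = (-22 + 3)/67 + 14/178 = -19*1/67 + 14*(1/178) = -19/67 + 7/89 = -1222/5963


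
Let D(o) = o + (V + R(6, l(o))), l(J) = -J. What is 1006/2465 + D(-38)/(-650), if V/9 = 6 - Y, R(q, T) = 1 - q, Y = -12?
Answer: 72113/320450 ≈ 0.22504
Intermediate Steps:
V = 162 (V = 9*(6 - 1*(-12)) = 9*(6 + 12) = 9*18 = 162)
D(o) = 157 + o (D(o) = o + (162 + (1 - 1*6)) = o + (162 + (1 - 6)) = o + (162 - 5) = o + 157 = 157 + o)
1006/2465 + D(-38)/(-650) = 1006/2465 + (157 - 38)/(-650) = 1006*(1/2465) + 119*(-1/650) = 1006/2465 - 119/650 = 72113/320450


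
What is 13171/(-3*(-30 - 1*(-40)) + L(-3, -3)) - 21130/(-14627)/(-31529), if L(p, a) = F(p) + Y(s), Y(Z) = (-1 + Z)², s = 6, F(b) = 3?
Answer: -6074131792053/922349366 ≈ -6585.5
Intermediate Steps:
L(p, a) = 28 (L(p, a) = 3 + (-1 + 6)² = 3 + 5² = 3 + 25 = 28)
13171/(-3*(-30 - 1*(-40)) + L(-3, -3)) - 21130/(-14627)/(-31529) = 13171/(-3*(-30 - 1*(-40)) + 28) - 21130/(-14627)/(-31529) = 13171/(-3*(-30 + 40) + 28) - 21130*(-1/14627)*(-1/31529) = 13171/(-3*10 + 28) + (21130/14627)*(-1/31529) = 13171/(-30 + 28) - 21130/461174683 = 13171/(-2) - 21130/461174683 = 13171*(-½) - 21130/461174683 = -13171/2 - 21130/461174683 = -6074131792053/922349366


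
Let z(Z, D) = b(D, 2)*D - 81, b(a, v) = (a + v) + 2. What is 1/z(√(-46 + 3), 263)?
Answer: 1/70140 ≈ 1.4257e-5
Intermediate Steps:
b(a, v) = 2 + a + v
z(Z, D) = -81 + D*(4 + D) (z(Z, D) = (2 + D + 2)*D - 81 = (4 + D)*D - 81 = D*(4 + D) - 81 = -81 + D*(4 + D))
1/z(√(-46 + 3), 263) = 1/(-81 + 263*(4 + 263)) = 1/(-81 + 263*267) = 1/(-81 + 70221) = 1/70140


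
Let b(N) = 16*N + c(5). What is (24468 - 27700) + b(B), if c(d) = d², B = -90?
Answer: -4647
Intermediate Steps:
b(N) = 25 + 16*N (b(N) = 16*N + 5² = 16*N + 25 = 25 + 16*N)
(24468 - 27700) + b(B) = (24468 - 27700) + (25 + 16*(-90)) = -3232 + (25 - 1440) = -3232 - 1415 = -4647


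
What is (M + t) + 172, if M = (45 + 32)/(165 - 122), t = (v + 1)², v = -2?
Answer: 7516/43 ≈ 174.79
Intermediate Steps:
t = 1 (t = (-2 + 1)² = (-1)² = 1)
M = 77/43 ≈ 1.7907
(M + t) + 172 = (77/43 + 1) + 172 = 120/43 + 172 = 7516/43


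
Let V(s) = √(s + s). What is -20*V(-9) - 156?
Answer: -156 - 60*I*√2 ≈ -156.0 - 84.853*I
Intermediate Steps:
V(s) = √2*√s (V(s) = √(2*s) = √2*√s)
-20*V(-9) - 156 = -20*√2*√(-9) - 156 = -20*√2*3*I - 156 = -60*I*√2 - 156 = -156 - 60*I*√2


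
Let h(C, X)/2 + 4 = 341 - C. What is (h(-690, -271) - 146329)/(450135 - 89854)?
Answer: -144275/360281 ≈ -0.40045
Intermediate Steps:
h(C, X) = 674 - 2*C (h(C, X) = -8 + 2*(341 - C) = -8 + (682 - 2*C) = 674 - 2*C)
(h(-690, -271) - 146329)/(450135 - 89854) = ((674 - 2*(-690)) - 146329)/(450135 - 89854) = ((674 + 1380) - 146329)/360281 = (2054 - 146329)*(1/360281) = -144275*1/360281 = -144275/360281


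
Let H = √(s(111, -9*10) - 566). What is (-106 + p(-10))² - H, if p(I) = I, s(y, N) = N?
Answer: 13456 - 4*I*√41 ≈ 13456.0 - 25.612*I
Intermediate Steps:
H = 4*I*√41 (H = √(-9*10 - 566) = √(-90 - 566) = √(-656) = 4*I*√41 ≈ 25.612*I)
(-106 + p(-10))² - H = (-106 - 10)² - 4*I*√41 = (-116)² - 4*I*√41 = 13456 - 4*I*√41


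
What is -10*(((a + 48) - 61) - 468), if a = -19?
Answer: 5000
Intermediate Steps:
-10*(((a + 48) - 61) - 468) = -10*(((-19 + 48) - 61) - 468) = -10*((29 - 61) - 468) = -10*(-32 - 468) = -10*(-500) = 5000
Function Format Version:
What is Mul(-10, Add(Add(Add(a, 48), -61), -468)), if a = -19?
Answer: 5000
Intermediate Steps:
Mul(-10, Add(Add(Add(a, 48), -61), -468)) = Mul(-10, Add(Add(Add(-19, 48), -61), -468)) = Mul(-10, Add(Add(29, -61), -468)) = Mul(-10, Add(-32, -468)) = Mul(-10, -500) = 5000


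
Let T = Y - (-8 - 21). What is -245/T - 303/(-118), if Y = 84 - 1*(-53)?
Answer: 5347/4897 ≈ 1.0919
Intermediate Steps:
Y = 137 (Y = 84 + 53 = 137)
T = 166 (T = 137 - (-8 - 21) = 137 - 1*(-29) = 137 + 29 = 166)
-245/T - 303/(-118) = -245/166 - 303/(-118) = -245*1/166 - 303*(-1/118) = -245/166 + 303/118 = 5347/4897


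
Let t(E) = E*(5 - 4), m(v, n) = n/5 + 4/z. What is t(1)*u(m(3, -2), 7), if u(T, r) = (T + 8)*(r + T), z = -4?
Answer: 924/25 ≈ 36.960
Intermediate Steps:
m(v, n) = -1 + n/5 (m(v, n) = n/5 + 4/(-4) = n*(1/5) + 4*(-1/4) = n/5 - 1 = -1 + n/5)
u(T, r) = (8 + T)*(T + r)
t(E) = E (t(E) = E*1 = E)
t(1)*u(m(3, -2), 7) = 1*((-1 + (1/5)*(-2))**2 + 8*(-1 + (1/5)*(-2)) + 8*7 + (-1 + (1/5)*(-2))*7) = 1*((-1 - 2/5)**2 + 8*(-1 - 2/5) + 56 + (-1 - 2/5)*7) = 1*((-7/5)**2 + 8*(-7/5) + 56 - 7/5*7) = 1*(49/25 - 56/5 + 56 - 49/5) = 1*(924/25) = 924/25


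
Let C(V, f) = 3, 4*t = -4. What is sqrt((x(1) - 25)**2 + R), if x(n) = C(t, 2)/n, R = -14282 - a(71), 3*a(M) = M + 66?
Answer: I*sqrt(124593)/3 ≈ 117.66*I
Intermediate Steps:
t = -1 (t = (1/4)*(-4) = -1)
a(M) = 22 + M/3 (a(M) = (M + 66)/3 = (66 + M)/3 = 22 + M/3)
R = -42983/3 (R = -14282 - (22 + (1/3)*71) = -14282 - (22 + 71/3) = -14282 - 1*137/3 = -14282 - 137/3 = -42983/3 ≈ -14328.)
x(n) = 3/n
sqrt((x(1) - 25)**2 + R) = sqrt((3/1 - 25)**2 - 42983/3) = sqrt((3*1 - 25)**2 - 42983/3) = sqrt((3 - 25)**2 - 42983/3) = sqrt((-22)**2 - 42983/3) = sqrt(484 - 42983/3) = sqrt(-41531/3) = I*sqrt(124593)/3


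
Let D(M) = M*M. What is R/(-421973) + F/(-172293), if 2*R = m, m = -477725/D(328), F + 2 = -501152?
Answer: 45502403070452881/15643357832141952 ≈ 2.9087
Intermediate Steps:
F = -501154 (F = -2 - 501152 = -501154)
D(M) = M**2
m = -477725/107584 (m = -477725/(328**2) = -477725/107584 ≈ -4.4405)
R = -477725/215168 (R = (1/2)*(-477725/107584) = -477725/215168 ≈ -2.2202)
R/(-421973) + F/(-172293) = -477725/215168/(-421973) - 501154/(-172293) = -477725/215168*(-1/421973) - 501154*(-1/172293) = 477725/90795086464 + 501154/172293 = 45502403070452881/15643357832141952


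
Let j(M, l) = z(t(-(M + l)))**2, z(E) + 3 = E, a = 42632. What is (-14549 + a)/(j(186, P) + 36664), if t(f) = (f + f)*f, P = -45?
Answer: 28083/1580814745 ≈ 1.7765e-5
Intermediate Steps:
t(f) = 2*f**2 (t(f) = (2*f)*f = 2*f**2)
z(E) = -3 + E
j(M, l) = (-3 + 2*(-M - l)**2)**2 (j(M, l) = (-3 + 2*(-(M + l))**2)**2 = (-3 + 2*(-M - l)**2)**2)
(-14549 + a)/(j(186, P) + 36664) = (-14549 + 42632)/((-3 + 2*(186 - 45)**2)**2 + 36664) = 28083/((-3 + 2*141**2)**2 + 36664) = 28083/((-3 + 2*19881)**2 + 36664) = 28083/((-3 + 39762)**2 + 36664) = 28083/(39759**2 + 36664) = 28083/(1580778081 + 36664) = 28083/1580814745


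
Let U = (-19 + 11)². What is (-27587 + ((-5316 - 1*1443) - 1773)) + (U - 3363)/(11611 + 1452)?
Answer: -471825796/13063 ≈ -36119.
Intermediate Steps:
U = 64 (U = (-8)² = 64)
(-27587 + ((-5316 - 1*1443) - 1773)) + (U - 3363)/(11611 + 1452) = (-27587 + ((-5316 - 1*1443) - 1773)) + (64 - 3363)/(11611 + 1452) = (-27587 + ((-5316 - 1443) - 1773)) - 3299/13063 = (-27587 + (-6759 - 1773)) - 3299*1/13063 = (-27587 - 8532) - 3299/13063 = -36119 - 3299/13063 = -471825796/13063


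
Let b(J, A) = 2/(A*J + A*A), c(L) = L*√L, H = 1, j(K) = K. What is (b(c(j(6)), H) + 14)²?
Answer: 9048928/46225 + 72192*√6/46225 ≈ 199.58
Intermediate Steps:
c(L) = L^(3/2)
b(J, A) = 2/(A² + A*J) (b(J, A) = 2/(A*J + A²) = 2/(A² + A*J))
(b(c(j(6)), H) + 14)² = (2/(1*(1 + 6^(3/2))) + 14)² = (2*1/(1 + 6*√6) + 14)² = (2/(1 + 6*√6) + 14)² = (14 + 2/(1 + 6*√6))²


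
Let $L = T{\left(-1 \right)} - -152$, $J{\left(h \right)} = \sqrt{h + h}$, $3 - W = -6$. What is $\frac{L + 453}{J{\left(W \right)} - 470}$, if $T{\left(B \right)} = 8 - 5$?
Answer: $- \frac{142880}{110441} - \frac{912 \sqrt{2}}{110441} \approx -1.3054$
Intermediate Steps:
$W = 9$ ($W = 3 - -6 = 3 + 6 = 9$)
$T{\left(B \right)} = 3$ ($T{\left(B \right)} = 8 - 5 = 3$)
$J{\left(h \right)} = \sqrt{2} \sqrt{h}$ ($J{\left(h \right)} = \sqrt{2 h} = \sqrt{2} \sqrt{h}$)
$L = 155$ ($L = 3 - -152 = 3 + 152 = 155$)
$\frac{L + 453}{J{\left(W \right)} - 470} = \frac{155 + 453}{\sqrt{2} \sqrt{9} - 470} = \frac{608}{\sqrt{2} \cdot 3 - 470} = \frac{608}{3 \sqrt{2} - 470} = \frac{608}{-470 + 3 \sqrt{2}}$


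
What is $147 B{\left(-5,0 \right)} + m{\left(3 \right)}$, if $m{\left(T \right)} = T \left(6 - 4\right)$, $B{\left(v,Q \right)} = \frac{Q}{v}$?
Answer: $6$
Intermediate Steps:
$m{\left(T \right)} = 2 T$ ($m{\left(T \right)} = T 2 = 2 T$)
$147 B{\left(-5,0 \right)} + m{\left(3 \right)} = 147 \frac{0}{-5} + 2 \cdot 3 = 147 \cdot 0 \left(- \frac{1}{5}\right) + 6 = 147 \cdot 0 + 6 = 0 + 6 = 6$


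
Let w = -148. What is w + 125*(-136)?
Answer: -17148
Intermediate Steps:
w + 125*(-136) = -148 + 125*(-136) = -148 - 17000 = -17148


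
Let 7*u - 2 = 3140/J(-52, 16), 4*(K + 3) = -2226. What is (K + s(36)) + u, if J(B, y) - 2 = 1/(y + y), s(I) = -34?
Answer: -67773/182 ≈ -372.38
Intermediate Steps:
K = -1119/2 (K = -3 + (¼)*(-2226) = -3 - 1113/2 = -1119/2 ≈ -559.50)
J(B, y) = 2 + 1/(2*y) (J(B, y) = 2 + 1/(y + y) = 2 + 1/(2*y))
u = 20122/91 (u = 2/7 + (3140/(2 + (½)/16))/7 = 2/7 + (3140/(2 + (½)*(1/16)))/7 = 2/7 + (3140/(2 + 1/32))/7 = 2/7 + (3140/(65/32))/7 = 2/7 + (3140*(32/65))/7 = 2/7 + (⅐)*(20096/13) = 2/7 + 20096/91 = 20122/91 ≈ 221.12)
(K + s(36)) + u = (-1119/2 - 34) + 20122/91 = -1187/2 + 20122/91 = -67773/182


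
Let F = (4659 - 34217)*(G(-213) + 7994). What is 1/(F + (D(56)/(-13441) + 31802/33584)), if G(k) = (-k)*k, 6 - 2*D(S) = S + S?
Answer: 225701272/249339022856493317 ≈ 9.0520e-10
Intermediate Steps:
D(S) = 3 - S (D(S) = 3 - (S + S)/2 = 3 - S)
G(k) = -k²
F = 1104730250 (F = (4659 - 34217)*(-1*(-213)² + 7994) = -29558*(-1*45369 + 7994) = -29558*(-45369 + 7994) = -29558*(-37375) = 1104730250)
1/(F + (D(56)/(-13441) + 31802/33584)) = 1/(1104730250 + ((3 - 1*56)/(-13441) + 31802/33584)) = 1/(1104730250 + ((3 - 56)*(-1/13441) + 31802*(1/33584))) = 1/(1104730250 + (-53*(-1/13441) + 15901/16792)) = 1/(1104730250 + (53/13441 + 15901/16792)) = 1/(1104730250 + 214615317/225701272) = 1/(249339022856493317/225701272) = 225701272/249339022856493317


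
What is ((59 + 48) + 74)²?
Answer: 32761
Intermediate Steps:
((59 + 48) + 74)² = (107 + 74)² = 181² = 32761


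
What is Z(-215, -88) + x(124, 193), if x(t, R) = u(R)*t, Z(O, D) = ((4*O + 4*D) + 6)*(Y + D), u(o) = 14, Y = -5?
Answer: 113894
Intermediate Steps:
Z(O, D) = (-5 + D)*(6 + 4*D + 4*O) (Z(O, D) = ((4*O + 4*D) + 6)*(-5 + D) = ((4*D + 4*O) + 6)*(-5 + D) = (6 + 4*D + 4*O)*(-5 + D) = (-5 + D)*(6 + 4*D + 4*O))
x(t, R) = 14*t
Z(-215, -88) + x(124, 193) = (-30 - 20*(-215) - 14*(-88) + 4*(-88)² + 4*(-88)*(-215)) + 14*124 = (-30 + 4300 + 1232 + 4*7744 + 75680) + 1736 = (-30 + 4300 + 1232 + 30976 + 75680) + 1736 = 112158 + 1736 = 113894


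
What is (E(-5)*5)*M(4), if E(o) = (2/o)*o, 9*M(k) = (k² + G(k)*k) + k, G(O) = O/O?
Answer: 80/3 ≈ 26.667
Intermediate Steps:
G(O) = 1
M(k) = k²/9 + 2*k/9 (M(k) = ((k² + 1*k) + k)/9 = ((k² + k) + k)/9 = ((k + k²) + k)/9 = (k² + 2*k)/9 = k²/9 + 2*k/9)
E(o) = 2
(E(-5)*5)*M(4) = (2*5)*((⅑)*4*(2 + 4)) = 10*((⅑)*4*6) = 10*(8/3) = 80/3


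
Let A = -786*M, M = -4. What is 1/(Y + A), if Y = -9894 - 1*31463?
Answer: -1/38213 ≈ -2.6169e-5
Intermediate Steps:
A = 3144 (A = -786*(-4) = 3144)
Y = -41357 (Y = -9894 - 31463 = -41357)
1/(Y + A) = 1/(-41357 + 3144) = 1/(-38213) = -1/38213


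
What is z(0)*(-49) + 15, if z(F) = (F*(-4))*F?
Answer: 15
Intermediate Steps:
z(F) = -4*F² (z(F) = (-4*F)*F = -4*F²)
z(0)*(-49) + 15 = -4*0²*(-49) + 15 = -4*0*(-49) + 15 = 0*(-49) + 15 = 0 + 15 = 15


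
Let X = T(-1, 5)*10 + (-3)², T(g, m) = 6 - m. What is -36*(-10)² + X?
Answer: -3581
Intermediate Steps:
X = 19 (X = (6 - 1*5)*10 + (-3)² = (6 - 5)*10 + 9 = 1*10 + 9 = 10 + 9 = 19)
-36*(-10)² + X = -36*(-10)² + 19 = -36*100 + 19 = -3600 + 19 = -3581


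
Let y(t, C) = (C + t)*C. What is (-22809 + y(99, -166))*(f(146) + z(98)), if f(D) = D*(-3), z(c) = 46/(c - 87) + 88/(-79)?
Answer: 4417171772/869 ≈ 5.0830e+6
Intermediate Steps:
z(c) = -88/79 + 46/(-87 + c) (z(c) = 46/(-87 + c) + 88*(-1/79) = 46/(-87 + c) - 88/79 = -88/79 + 46/(-87 + c))
y(t, C) = C*(C + t)
f(D) = -3*D
(-22809 + y(99, -166))*(f(146) + z(98)) = (-22809 - 166*(-166 + 99))*(-3*146 + 2*(5645 - 44*98)/(79*(-87 + 98))) = (-22809 - 166*(-67))*(-438 + (2/79)*(5645 - 4312)/11) = (-22809 + 11122)*(-438 + (2/79)*(1/11)*1333) = -11687*(-438 + 2666/869) = -11687*(-377956/869) = 4417171772/869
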